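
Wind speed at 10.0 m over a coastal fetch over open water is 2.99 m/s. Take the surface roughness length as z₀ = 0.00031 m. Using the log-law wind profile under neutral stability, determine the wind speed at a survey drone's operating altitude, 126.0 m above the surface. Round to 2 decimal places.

3.72 m/s

Log law: V(z) ∝ ln(z/z₀), so V₂/V₁ = ln(z₂/z₀) / ln(z₁/z₀).
ln(126.0/0.00031) = 12.9152, ln(10.0/0.00031) = 10.3815
V₂ = 2.99 × 12.9152/10.3815 = 2.99 × 1.2441 = 3.7197 m/s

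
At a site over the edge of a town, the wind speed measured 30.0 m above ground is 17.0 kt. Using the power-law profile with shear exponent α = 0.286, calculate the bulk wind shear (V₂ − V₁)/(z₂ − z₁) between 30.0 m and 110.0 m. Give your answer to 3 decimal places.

Power law: V₂ = V₁ · (z₂/z₁)^α = 17.0 × (3.6667)^0.286 = 24.6508 kt
ΔV/Δz = (24.6508 − 17.0)/(110.0 − 30.0) = 7.6508/80.0000 = 0.09563 kt/m

0.096 kt/m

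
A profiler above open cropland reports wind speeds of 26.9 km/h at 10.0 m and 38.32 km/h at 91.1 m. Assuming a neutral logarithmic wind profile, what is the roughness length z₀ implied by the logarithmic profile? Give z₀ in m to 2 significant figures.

z₀ ≈ 0.055 m

Log law: V(z) ∝ ln(z/z₀). With r = V₁/V₂ = 26.9/38.32 = 0.70198,
r · ln(z₂/z₀) = ln(z₁/z₀) ⇒ ln z₀ = (ln z₁ − r·ln z₂)/(1 − r)
ln z₀ = (2.30259 − 0.70198×4.51196) / 0.29802 = -2.9016
z₀ = exp(-2.9016) = 0.05493 m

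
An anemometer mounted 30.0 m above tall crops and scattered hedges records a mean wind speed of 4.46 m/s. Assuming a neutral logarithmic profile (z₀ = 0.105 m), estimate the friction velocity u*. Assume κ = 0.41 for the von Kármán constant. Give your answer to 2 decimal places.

u* ≈ 0.32 m/s

Log law: V(z) = (u*/κ) · ln(z/z₀) ⇒ u* = κ · V / ln(z/z₀)
u* = 0.41 × 4.46 / ln(30.0/0.105) = 0.41 × 4.46 / 5.6550
   = 1.8286 / 5.6550 = 0.3234 m/s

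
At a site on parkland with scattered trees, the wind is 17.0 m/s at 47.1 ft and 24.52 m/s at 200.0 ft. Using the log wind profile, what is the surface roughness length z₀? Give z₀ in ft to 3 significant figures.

z₀ ≈ 1.79 ft

Log law: V(z) ∝ ln(z/z₀). With r = V₁/V₂ = 17.0/24.52 = 0.69331,
r · ln(z₂/z₀) = ln(z₁/z₀) ⇒ ln z₀ = (ln z₁ − r·ln z₂)/(1 − r)
ln z₀ = (3.85227 − 0.69331×5.29832) / 0.30669 = 0.5833
z₀ = exp(0.5833) = 1.792 ft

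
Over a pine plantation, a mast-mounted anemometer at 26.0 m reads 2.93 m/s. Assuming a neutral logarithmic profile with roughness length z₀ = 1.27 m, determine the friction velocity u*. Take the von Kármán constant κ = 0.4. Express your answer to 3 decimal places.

u* ≈ 0.388 m/s

Log law: V(z) = (u*/κ) · ln(z/z₀) ⇒ u* = κ · V / ln(z/z₀)
u* = 0.4 × 2.93 / ln(26.0/1.27) = 0.4 × 2.93 / 3.0191
   = 1.1720 / 3.0191 = 0.3882 m/s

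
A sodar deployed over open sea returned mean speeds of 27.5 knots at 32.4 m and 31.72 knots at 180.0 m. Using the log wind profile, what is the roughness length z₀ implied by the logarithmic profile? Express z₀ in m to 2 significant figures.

Log law: V(z) ∝ ln(z/z₀). With r = V₁/V₂ = 27.5/31.72 = 0.86696,
r · ln(z₂/z₀) = ln(z₁/z₀) ⇒ ln z₀ = (ln z₁ − r·ln z₂)/(1 − r)
ln z₀ = (3.47816 − 0.86696×5.19296) / 0.13304 = -7.6965
z₀ = exp(-7.6965) = 0.0004544 m

z₀ ≈ 0.00045 m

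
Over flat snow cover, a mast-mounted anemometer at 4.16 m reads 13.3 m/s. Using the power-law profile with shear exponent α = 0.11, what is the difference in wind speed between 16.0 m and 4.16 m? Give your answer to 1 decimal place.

2.1 m/s

Power law: V₂ = V₁ · (z₂/z₁)^α = 13.3 × (3.8462)^0.11 = 15.4243 m/s
ΔV = 15.4243 − 13.3 = 2.1243 m/s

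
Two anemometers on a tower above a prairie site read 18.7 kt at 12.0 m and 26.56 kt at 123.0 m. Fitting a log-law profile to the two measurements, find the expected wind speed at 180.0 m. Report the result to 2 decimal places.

27.85 kt

Log law: V ∝ ln(z/z₀). From the pair, with r = V₁/V₂ = 0.70407,
ln z₀ = (ln z₁ − r·ln z₂)/(1 − r) = (2.4849 − 0.70407×4.8122)/0.29593 = -3.0520 → z₀ = 0.04726 m
V₃ = V₁ · ln(z₃/z₀)/ln(z₁/z₀) = 18.7 × 8.2450/5.5369 = 27.8460 kt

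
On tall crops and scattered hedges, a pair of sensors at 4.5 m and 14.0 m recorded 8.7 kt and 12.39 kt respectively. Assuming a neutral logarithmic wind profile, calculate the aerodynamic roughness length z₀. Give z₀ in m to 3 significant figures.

z₀ ≈ 0.310 m

Log law: V(z) ∝ ln(z/z₀). With r = V₁/V₂ = 8.7/12.39 = 0.70218,
r · ln(z₂/z₀) = ln(z₁/z₀) ⇒ ln z₀ = (ln z₁ − r·ln z₂)/(1 − r)
ln z₀ = (1.50408 − 0.70218×2.63906) / 0.29782 = -1.1719
z₀ = exp(-1.1719) = 0.3098 m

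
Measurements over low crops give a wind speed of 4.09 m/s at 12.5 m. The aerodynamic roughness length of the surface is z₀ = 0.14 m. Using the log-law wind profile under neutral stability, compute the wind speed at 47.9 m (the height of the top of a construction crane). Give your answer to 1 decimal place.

5.3 m/s

Log law: V(z) ∝ ln(z/z₀), so V₂/V₁ = ln(z₂/z₀) / ln(z₁/z₀).
ln(47.9/0.14) = 5.8352, ln(12.5/0.14) = 4.4918
V₂ = 4.09 × 5.8352/4.4918 = 4.09 × 1.2991 = 5.3132 m/s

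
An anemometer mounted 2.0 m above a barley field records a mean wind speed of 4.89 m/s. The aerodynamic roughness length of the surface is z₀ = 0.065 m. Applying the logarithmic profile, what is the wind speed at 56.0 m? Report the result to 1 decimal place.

9.6 m/s

Log law: V(z) ∝ ln(z/z₀), so V₂/V₁ = ln(z₂/z₀) / ln(z₁/z₀).
ln(56.0/0.065) = 6.7587, ln(2.0/0.065) = 3.4265
V₂ = 4.89 × 6.7587/3.4265 = 4.89 × 1.9725 = 9.6454 m/s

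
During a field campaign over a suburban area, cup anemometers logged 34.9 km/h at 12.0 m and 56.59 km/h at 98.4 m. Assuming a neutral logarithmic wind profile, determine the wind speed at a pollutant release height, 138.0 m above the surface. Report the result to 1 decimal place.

60.1 km/h

Log law: V ∝ ln(z/z₀). From the pair, with r = V₁/V₂ = 0.61672,
ln z₀ = (ln z₁ − r·ln z₂)/(1 − r) = (2.4849 − 0.61672×4.5890)/0.38328 = -0.9007 → z₀ = 0.4063 m
V₃ = V₁ · ln(z₃/z₀)/ln(z₁/z₀) = 34.9 × 5.8280/3.3856 = 60.0764 km/h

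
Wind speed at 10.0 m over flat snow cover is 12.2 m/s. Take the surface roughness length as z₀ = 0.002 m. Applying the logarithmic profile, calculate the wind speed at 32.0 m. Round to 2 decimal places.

Log law: V(z) ∝ ln(z/z₀), so V₂/V₁ = ln(z₂/z₀) / ln(z₁/z₀).
ln(32.0/0.002) = 9.6803, ln(10.0/0.002) = 8.5172
V₂ = 12.2 × 9.6803/8.5172 = 12.2 × 1.1366 = 13.8661 m/s

13.87 m/s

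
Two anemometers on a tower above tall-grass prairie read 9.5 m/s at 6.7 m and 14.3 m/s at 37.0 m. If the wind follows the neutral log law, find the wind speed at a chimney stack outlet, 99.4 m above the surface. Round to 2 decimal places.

Log law: V ∝ ln(z/z₀). From the pair, with r = V₁/V₂ = 0.66434,
ln z₀ = (ln z₁ − r·ln z₂)/(1 − r) = (1.9021 − 0.66434×3.6109)/0.33566 = -1.4799 → z₀ = 0.2277 m
V₃ = V₁ · ln(z₃/z₀)/ln(z₁/z₀) = 9.5 × 6.0791/3.3820 = 17.0759 m/s

17.08 m/s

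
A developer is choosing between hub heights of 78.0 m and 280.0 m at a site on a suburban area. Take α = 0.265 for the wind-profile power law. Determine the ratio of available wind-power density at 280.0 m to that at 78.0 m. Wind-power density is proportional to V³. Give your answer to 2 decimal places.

Speed ratio: V_B/V_A = (z_B/z_A)^α = (280.0/78.0)^0.265 = (3.5897)^0.265 = 1.40311
Power-density ratio: P_B/P_A = (V_B/V_A)³ = (1.40311)³ = 2.76233

2.76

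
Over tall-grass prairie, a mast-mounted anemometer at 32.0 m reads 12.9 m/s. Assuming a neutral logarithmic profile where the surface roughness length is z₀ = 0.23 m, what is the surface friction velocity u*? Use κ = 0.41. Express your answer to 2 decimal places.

Log law: V(z) = (u*/κ) · ln(z/z₀) ⇒ u* = κ · V / ln(z/z₀)
u* = 0.41 × 12.9 / ln(32.0/0.23) = 0.41 × 12.9 / 4.9354
   = 5.2890 / 4.9354 = 1.0716 m/s

u* ≈ 1.07 m/s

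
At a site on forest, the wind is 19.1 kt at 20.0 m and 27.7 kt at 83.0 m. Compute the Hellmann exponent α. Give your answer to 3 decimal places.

α ≈ 0.261

Power law: V₂/V₁ = (z₂/z₁)^α ⇒ α = ln(V₂/V₁) / ln(z₂/z₁)
α = ln(27.7/19.1) / ln(83.0/20.0) = ln(1.4503) / ln(4.1500)
  = 0.37174 / 1.42311 = 0.26122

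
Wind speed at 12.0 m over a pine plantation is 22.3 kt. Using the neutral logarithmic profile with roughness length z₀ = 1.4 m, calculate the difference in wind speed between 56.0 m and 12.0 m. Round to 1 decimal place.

16.0 kt

Log law: V₂ = V₁ · ln(z₂/z₀)/ln(z₁/z₀) = 22.3 × 3.6889/2.1484 = 38.2893 kt
ΔV = 38.2893 − 22.3 = 15.9893 kt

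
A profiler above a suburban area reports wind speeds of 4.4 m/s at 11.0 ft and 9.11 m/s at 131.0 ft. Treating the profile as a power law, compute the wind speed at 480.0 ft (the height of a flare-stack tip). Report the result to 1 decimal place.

First find α: α = ln(V₂/V₁)/ln(z₂/z₁) = ln(9.11/4.4)/ln(131.0/11.0) = 0.72777/2.47730 = 0.2938
Extrapolate from 131.0 ft to 480.0 ft: V₃ = 9.11 × (480.0/131.0)^0.2938 = 9.11 × 1.4645 = 13.3413 m/s

13.3 m/s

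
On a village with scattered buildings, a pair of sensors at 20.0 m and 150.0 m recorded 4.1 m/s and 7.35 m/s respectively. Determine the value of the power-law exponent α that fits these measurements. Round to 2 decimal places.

α ≈ 0.29

Power law: V₂/V₁ = (z₂/z₁)^α ⇒ α = ln(V₂/V₁) / ln(z₂/z₁)
α = ln(7.35/4.1) / ln(150.0/20.0) = ln(1.7927) / ln(7.5000)
  = 0.58371 / 2.01490 = 0.28970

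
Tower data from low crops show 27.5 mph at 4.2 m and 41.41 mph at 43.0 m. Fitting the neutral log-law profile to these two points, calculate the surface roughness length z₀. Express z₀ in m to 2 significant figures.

z₀ ≈ 0.042 m

Log law: V(z) ∝ ln(z/z₀). With r = V₁/V₂ = 27.5/41.41 = 0.66409,
r · ln(z₂/z₀) = ln(z₁/z₀) ⇒ ln z₀ = (ln z₁ − r·ln z₂)/(1 − r)
ln z₀ = (1.43508 − 0.66409×3.76120) / 0.33591 = -3.1636
z₀ = exp(-3.1636) = 0.04227 m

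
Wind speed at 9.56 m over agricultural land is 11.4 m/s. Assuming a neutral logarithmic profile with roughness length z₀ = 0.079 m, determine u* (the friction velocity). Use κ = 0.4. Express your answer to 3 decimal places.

u* ≈ 0.951 m/s

Log law: V(z) = (u*/κ) · ln(z/z₀) ⇒ u* = κ · V / ln(z/z₀)
u* = 0.4 × 11.4 / ln(9.56/0.079) = 0.4 × 11.4 / 4.7959
   = 4.5600 / 4.7959 = 0.9508 m/s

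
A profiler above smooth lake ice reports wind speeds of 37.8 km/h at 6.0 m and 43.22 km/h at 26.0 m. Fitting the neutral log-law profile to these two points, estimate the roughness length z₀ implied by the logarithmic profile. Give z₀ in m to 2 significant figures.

Log law: V(z) ∝ ln(z/z₀). With r = V₁/V₂ = 37.8/43.22 = 0.87460,
r · ln(z₂/z₀) = ln(z₁/z₀) ⇒ ln z₀ = (ln z₁ − r·ln z₂)/(1 − r)
ln z₀ = (1.79176 − 0.87460×3.25810) / 0.12540 = -8.4347
z₀ = exp(-8.4347) = 0.0002172 m

z₀ ≈ 0.00022 m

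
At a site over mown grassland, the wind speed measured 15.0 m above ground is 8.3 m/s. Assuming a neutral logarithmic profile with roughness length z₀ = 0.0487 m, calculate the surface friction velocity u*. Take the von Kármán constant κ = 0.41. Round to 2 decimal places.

u* ≈ 0.59 m/s

Log law: V(z) = (u*/κ) · ln(z/z₀) ⇒ u* = κ · V / ln(z/z₀)
u* = 0.41 × 8.3 / ln(15.0/0.0487) = 0.41 × 8.3 / 5.7301
   = 3.4030 / 5.7301 = 0.5939 m/s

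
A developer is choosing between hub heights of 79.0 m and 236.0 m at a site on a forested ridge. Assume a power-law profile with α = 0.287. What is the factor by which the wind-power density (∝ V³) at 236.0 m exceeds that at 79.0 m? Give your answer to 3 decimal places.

Speed ratio: V_B/V_A = (z_B/z_A)^α = (236.0/79.0)^0.287 = (2.9873)^0.287 = 1.36901
Power-density ratio: P_B/P_A = (V_B/V_A)³ = (1.36901)³ = 2.56579

2.566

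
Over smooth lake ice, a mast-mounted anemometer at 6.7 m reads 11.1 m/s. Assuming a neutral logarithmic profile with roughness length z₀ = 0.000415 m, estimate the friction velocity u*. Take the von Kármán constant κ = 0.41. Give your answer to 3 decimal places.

u* ≈ 0.470 m/s

Log law: V(z) = (u*/κ) · ln(z/z₀) ⇒ u* = κ · V / ln(z/z₀)
u* = 0.41 × 11.1 / ln(6.7/0.000415) = 0.41 × 11.1 / 9.6893
   = 4.5510 / 9.6893 = 0.4697 m/s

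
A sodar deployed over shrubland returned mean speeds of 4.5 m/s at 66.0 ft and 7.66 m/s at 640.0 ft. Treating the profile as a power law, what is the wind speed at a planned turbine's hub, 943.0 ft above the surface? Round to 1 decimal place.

8.4 m/s

First find α: α = ln(V₂/V₁)/ln(z₂/z₁) = ln(7.66/4.5)/ln(640.0/66.0) = 0.53193/2.27181 = 0.2341
Extrapolate from 640.0 ft to 943.0 ft: V₃ = 7.66 × (943.0/640.0)^0.2341 = 7.66 × 1.0950 = 8.3877 m/s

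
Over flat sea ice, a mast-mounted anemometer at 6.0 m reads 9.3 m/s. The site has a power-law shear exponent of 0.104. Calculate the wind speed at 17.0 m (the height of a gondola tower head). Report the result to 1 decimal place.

10.4 m/s

Power-law profile: V₂ = V₁ · (z₂/z₁)^α
V₂ = 9.3 × (17.0/6.0)^0.104 = 9.3 × (2.8333)^0.104
    = 9.3 × 1.1144 = 10.3639 m/s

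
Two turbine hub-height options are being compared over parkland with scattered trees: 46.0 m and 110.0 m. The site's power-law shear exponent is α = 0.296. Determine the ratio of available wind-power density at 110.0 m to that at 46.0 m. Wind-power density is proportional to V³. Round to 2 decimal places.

2.17

Speed ratio: V_B/V_A = (z_B/z_A)^α = (110.0/46.0)^0.296 = (2.3913)^0.296 = 1.29442
Power-density ratio: P_B/P_A = (V_B/V_A)³ = (1.29442)³ = 2.16884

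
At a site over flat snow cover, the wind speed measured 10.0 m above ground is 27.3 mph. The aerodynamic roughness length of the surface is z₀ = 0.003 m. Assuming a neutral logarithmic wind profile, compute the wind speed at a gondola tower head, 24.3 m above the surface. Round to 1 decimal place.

Log law: V(z) ∝ ln(z/z₀), so V₂/V₁ = ln(z₂/z₀) / ln(z₁/z₀).
ln(24.3/0.003) = 8.9996, ln(10.0/0.003) = 8.1117
V₂ = 27.3 × 8.9996/8.1117 = 27.3 × 1.1095 = 30.2882 mph

30.3 mph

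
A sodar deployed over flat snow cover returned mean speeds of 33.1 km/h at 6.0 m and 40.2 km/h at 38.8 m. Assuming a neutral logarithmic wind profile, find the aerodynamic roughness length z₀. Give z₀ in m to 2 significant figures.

Log law: V(z) ∝ ln(z/z₀). With r = V₁/V₂ = 33.1/40.2 = 0.82338,
r · ln(z₂/z₀) = ln(z₁/z₀) ⇒ ln z₀ = (ln z₁ − r·ln z₂)/(1 − r)
ln z₀ = (1.79176 − 0.82338×3.65842) / 0.17662 = -6.9106
z₀ = exp(-6.9106) = 0.0009972 m

z₀ ≈ 0.00100 m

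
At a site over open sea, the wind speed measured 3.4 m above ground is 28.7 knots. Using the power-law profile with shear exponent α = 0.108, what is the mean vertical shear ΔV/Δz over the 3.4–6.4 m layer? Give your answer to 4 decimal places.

Power law: V₂ = V₁ · (z₂/z₁)^α = 28.7 × (1.8824)^0.108 = 30.7291 knots
ΔV/Δz = (30.7291 − 28.7)/(6.4 − 3.4) = 2.0291/3.0000 = 0.67636 knots/m

0.6764 knots/m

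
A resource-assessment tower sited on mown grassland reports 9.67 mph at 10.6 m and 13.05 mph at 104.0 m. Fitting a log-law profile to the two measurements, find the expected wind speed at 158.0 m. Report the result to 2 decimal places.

13.67 mph

Log law: V ∝ ln(z/z₀). From the pair, with r = V₁/V₂ = 0.74100,
ln z₀ = (ln z₁ − r·ln z₂)/(1 − r) = (2.3609 − 0.74100×4.6444)/0.25900 = -4.1722 → z₀ = 0.01542 m
V₃ = V₁ · ln(z₃/z₀)/ln(z₁/z₀) = 9.67 × 9.2348/6.5331 = 13.6690 mph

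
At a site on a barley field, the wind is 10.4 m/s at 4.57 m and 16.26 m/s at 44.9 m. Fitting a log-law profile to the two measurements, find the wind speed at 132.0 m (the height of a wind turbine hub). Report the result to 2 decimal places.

19.03 m/s

Log law: V ∝ ln(z/z₀). From the pair, with r = V₁/V₂ = 0.63961,
ln z₀ = (ln z₁ − r·ln z₂)/(1 − r) = (1.5195 − 0.63961×3.8044)/0.36039 = -2.5356 → z₀ = 0.07921 m
V₃ = V₁ · ln(z₃/z₀)/ln(z₁/z₀) = 10.4 × 7.4184/4.0552 = 19.0256 m/s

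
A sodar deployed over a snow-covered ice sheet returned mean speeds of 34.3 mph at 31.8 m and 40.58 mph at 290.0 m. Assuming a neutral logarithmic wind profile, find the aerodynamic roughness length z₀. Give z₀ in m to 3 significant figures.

z₀ ≈ 0.000182 m

Log law: V(z) ∝ ln(z/z₀). With r = V₁/V₂ = 34.3/40.58 = 0.84524,
r · ln(z₂/z₀) = ln(z₁/z₀) ⇒ ln z₀ = (ln z₁ − r·ln z₂)/(1 − r)
ln z₀ = (3.45947 − 0.84524×5.66988) / 0.15476 = -8.6133
z₀ = exp(-8.6133) = 0.0001817 m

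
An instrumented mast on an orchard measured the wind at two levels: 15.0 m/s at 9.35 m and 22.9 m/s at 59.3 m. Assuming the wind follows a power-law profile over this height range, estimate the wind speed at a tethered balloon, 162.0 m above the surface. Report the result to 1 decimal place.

First find α: α = ln(V₂/V₁)/ln(z₂/z₁) = ln(22.9/15.0)/ln(59.3/9.35) = 0.42309/1.84723 = 0.2290
Extrapolate from 59.3 m to 162.0 m: V₃ = 22.9 × (162.0/59.3)^0.2290 = 22.9 × 1.2588 = 28.8271 m/s

28.8 m/s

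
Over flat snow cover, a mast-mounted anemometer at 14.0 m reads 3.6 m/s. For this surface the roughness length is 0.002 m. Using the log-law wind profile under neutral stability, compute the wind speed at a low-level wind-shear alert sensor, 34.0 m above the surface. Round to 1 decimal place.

Log law: V(z) ∝ ln(z/z₀), so V₂/V₁ = ln(z₂/z₀) / ln(z₁/z₀).
ln(34.0/0.002) = 9.7410, ln(14.0/0.002) = 8.8537
V₂ = 3.6 × 9.7410/8.8537 = 3.6 × 1.1002 = 3.9608 m/s

4.0 m/s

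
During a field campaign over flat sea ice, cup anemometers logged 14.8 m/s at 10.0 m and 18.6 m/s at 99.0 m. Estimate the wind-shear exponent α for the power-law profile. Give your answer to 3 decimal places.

Power law: V₂/V₁ = (z₂/z₁)^α ⇒ α = ln(V₂/V₁) / ln(z₂/z₁)
α = ln(18.6/14.8) / ln(99.0/10.0) = ln(1.2568) / ln(9.9000)
  = 0.22853 / 2.29253 = 0.09969

α ≈ 0.100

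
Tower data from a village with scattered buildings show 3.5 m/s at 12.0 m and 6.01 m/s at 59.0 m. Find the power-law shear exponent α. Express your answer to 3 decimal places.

α ≈ 0.339

Power law: V₂/V₁ = (z₂/z₁)^α ⇒ α = ln(V₂/V₁) / ln(z₂/z₁)
α = ln(6.01/3.5) / ln(59.0/12.0) = ln(1.7171) / ln(4.9167)
  = 0.54066 / 1.59263 = 0.33948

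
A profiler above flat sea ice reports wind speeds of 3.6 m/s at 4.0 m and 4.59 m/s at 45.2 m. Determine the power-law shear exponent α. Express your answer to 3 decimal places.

α ≈ 0.100

Power law: V₂/V₁ = (z₂/z₁)^α ⇒ α = ln(V₂/V₁) / ln(z₂/z₁)
α = ln(4.59/3.6) / ln(45.2/4.0) = ln(1.2750) / ln(11.3000)
  = 0.24295 / 2.42480 = 0.10019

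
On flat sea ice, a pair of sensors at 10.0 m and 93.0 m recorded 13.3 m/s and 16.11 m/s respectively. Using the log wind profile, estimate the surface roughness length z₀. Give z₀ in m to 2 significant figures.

Log law: V(z) ∝ ln(z/z₀). With r = V₁/V₂ = 13.3/16.11 = 0.82557,
r · ln(z₂/z₀) = ln(z₁/z₀) ⇒ ln z₀ = (ln z₁ − r·ln z₂)/(1 − r)
ln z₀ = (2.30259 − 0.82557×4.53260) / 0.17443 = -8.2523
z₀ = exp(-8.2523) = 0.0002607 m

z₀ ≈ 0.00026 m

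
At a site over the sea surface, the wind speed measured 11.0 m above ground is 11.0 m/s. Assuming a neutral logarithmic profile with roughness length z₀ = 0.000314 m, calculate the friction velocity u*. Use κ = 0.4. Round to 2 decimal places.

u* ≈ 0.42 m/s

Log law: V(z) = (u*/κ) · ln(z/z₀) ⇒ u* = κ · V / ln(z/z₀)
u* = 0.4 × 11.0 / ln(11.0/0.000314) = 0.4 × 11.0 / 10.4640
   = 4.4000 / 10.4640 = 0.4205 m/s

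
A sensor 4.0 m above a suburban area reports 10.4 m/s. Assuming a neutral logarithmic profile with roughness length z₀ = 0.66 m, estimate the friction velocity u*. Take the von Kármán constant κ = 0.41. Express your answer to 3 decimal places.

u* ≈ 2.367 m/s

Log law: V(z) = (u*/κ) · ln(z/z₀) ⇒ u* = κ · V / ln(z/z₀)
u* = 0.41 × 10.4 / ln(4.0/0.66) = 0.41 × 10.4 / 1.8018
   = 4.2640 / 1.8018 = 2.3665 m/s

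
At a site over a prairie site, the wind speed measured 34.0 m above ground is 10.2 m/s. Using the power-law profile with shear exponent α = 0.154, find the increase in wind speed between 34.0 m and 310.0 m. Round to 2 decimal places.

4.14 m/s

Power law: V₂ = V₁ · (z₂/z₁)^α = 10.2 × (9.1176)^0.154 = 14.3358 m/s
ΔV = 14.3358 − 10.2 = 4.1358 m/s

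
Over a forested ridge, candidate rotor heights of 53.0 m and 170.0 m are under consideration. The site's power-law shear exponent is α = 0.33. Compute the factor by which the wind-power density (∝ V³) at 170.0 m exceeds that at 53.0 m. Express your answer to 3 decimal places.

Speed ratio: V_B/V_A = (z_B/z_A)^α = (170.0/53.0)^0.33 = (3.2075)^0.33 = 1.46905
Power-density ratio: P_B/P_A = (V_B/V_A)³ = (1.46905)³ = 3.17038

3.170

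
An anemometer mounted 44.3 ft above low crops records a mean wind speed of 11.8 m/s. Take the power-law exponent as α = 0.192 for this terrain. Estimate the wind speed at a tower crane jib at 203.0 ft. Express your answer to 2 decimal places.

Power-law profile: V₂ = V₁ · (z₂/z₁)^α
V₂ = 11.8 × (203.0/44.3)^0.192 = 11.8 × (4.5824)^0.192
    = 11.8 × 1.3395 = 15.8056 m/s

15.81 m/s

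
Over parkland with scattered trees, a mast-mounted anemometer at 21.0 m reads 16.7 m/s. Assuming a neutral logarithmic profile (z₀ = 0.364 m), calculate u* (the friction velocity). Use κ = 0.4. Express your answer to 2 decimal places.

Log law: V(z) = (u*/κ) · ln(z/z₀) ⇒ u* = κ · V / ln(z/z₀)
u* = 0.4 × 16.7 / ln(21.0/0.364) = 0.4 × 16.7 / 4.0551
   = 6.6800 / 4.0551 = 1.6473 m/s

u* ≈ 1.65 m/s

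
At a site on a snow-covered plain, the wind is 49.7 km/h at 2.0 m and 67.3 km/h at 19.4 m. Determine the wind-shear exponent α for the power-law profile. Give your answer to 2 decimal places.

Power law: V₂/V₁ = (z₂/z₁)^α ⇒ α = ln(V₂/V₁) / ln(z₂/z₁)
α = ln(67.3/49.7) / ln(19.4/2.0) = ln(1.3541) / ln(9.7000)
  = 0.30316 / 2.27213 = 0.13342

α ≈ 0.13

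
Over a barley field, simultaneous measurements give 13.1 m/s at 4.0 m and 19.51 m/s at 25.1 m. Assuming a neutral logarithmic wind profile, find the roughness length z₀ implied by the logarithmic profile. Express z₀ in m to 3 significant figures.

z₀ ≈ 0.0938 m

Log law: V(z) ∝ ln(z/z₀). With r = V₁/V₂ = 13.1/19.51 = 0.67145,
r · ln(z₂/z₀) = ln(z₁/z₀) ⇒ ln z₀ = (ln z₁ − r·ln z₂)/(1 − r)
ln z₀ = (1.38629 − 0.67145×3.22287) / 0.32855 = -2.3671
z₀ = exp(-2.3671) = 0.09375 m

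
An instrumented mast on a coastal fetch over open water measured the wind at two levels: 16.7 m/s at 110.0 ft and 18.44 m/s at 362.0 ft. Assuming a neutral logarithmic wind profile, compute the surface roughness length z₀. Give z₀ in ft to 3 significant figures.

Log law: V(z) ∝ ln(z/z₀). With r = V₁/V₂ = 16.7/18.44 = 0.90564,
r · ln(z₂/z₀) = ln(z₁/z₀) ⇒ ln z₀ = (ln z₁ − r·ln z₂)/(1 − r)
ln z₀ = (4.70048 − 0.90564×5.89164) / 0.09436 = -6.7320
z₀ = exp(-6.7320) = 0.001192 ft

z₀ ≈ 0.00119 ft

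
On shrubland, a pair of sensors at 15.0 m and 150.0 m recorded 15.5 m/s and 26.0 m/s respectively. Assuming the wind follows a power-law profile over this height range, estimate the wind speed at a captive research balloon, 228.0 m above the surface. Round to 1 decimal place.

28.6 m/s

First find α: α = ln(V₂/V₁)/ln(z₂/z₁) = ln(26.0/15.5)/ln(150.0/15.0) = 0.51726/2.30259 = 0.2246
Extrapolate from 150.0 m to 228.0 m: V₃ = 26.0 × (228.0/150.0)^0.2246 = 26.0 × 1.0986 = 28.5643 m/s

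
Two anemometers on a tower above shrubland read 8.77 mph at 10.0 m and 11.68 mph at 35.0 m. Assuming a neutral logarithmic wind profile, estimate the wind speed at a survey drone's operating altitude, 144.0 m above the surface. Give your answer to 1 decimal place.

Log law: V ∝ ln(z/z₀). From the pair, with r = V₁/V₂ = 0.75086,
ln z₀ = (ln z₁ − r·ln z₂)/(1 − r) = (2.3026 − 0.75086×3.5553)/0.24914 = -1.4729 → z₀ = 0.2293 m
V₃ = V₁ · ln(z₃/z₀)/ln(z₁/z₀) = 8.77 × 6.4427/3.7755 = 14.9656 mph

15.0 mph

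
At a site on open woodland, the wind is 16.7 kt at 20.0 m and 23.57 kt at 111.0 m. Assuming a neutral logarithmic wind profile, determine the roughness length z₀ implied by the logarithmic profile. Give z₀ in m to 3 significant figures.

Log law: V(z) ∝ ln(z/z₀). With r = V₁/V₂ = 16.7/23.57 = 0.70853,
r · ln(z₂/z₀) = ln(z₁/z₀) ⇒ ln z₀ = (ln z₁ − r·ln z₂)/(1 − r)
ln z₀ = (2.99573 − 0.70853×4.70953) / 0.29147 = -1.1703
z₀ = exp(-1.1703) = 0.3103 m

z₀ ≈ 0.310 m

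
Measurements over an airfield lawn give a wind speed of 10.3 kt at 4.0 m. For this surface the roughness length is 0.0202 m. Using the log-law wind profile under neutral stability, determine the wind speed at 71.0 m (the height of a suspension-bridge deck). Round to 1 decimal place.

15.9 kt

Log law: V(z) ∝ ln(z/z₀), so V₂/V₁ = ln(z₂/z₀) / ln(z₁/z₀).
ln(71.0/0.0202) = 8.1648, ln(4.0/0.0202) = 5.2884
V₂ = 10.3 × 8.1648/5.2884 = 10.3 × 1.5439 = 15.9023 kt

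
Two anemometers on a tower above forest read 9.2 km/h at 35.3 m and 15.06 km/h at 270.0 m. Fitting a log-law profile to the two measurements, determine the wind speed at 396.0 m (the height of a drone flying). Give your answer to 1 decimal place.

16.2 km/h

Log law: V ∝ ln(z/z₀). From the pair, with r = V₁/V₂ = 0.61089,
ln z₀ = (ln z₁ − r·ln z₂)/(1 − r) = (3.5639 − 0.61089×5.5984)/0.38911 = 0.3697 → z₀ = 1.447 m
V₃ = V₁ · ln(z₃/z₀)/ln(z₁/z₀) = 9.2 × 5.6117/3.1942 = 16.1631 km/h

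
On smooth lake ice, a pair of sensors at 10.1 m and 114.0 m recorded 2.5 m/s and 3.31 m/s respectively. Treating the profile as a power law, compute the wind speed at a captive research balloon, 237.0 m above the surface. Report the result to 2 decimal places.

First find α: α = ln(V₂/V₁)/ln(z₂/z₁) = ln(3.31/2.5)/ln(114.0/10.1) = 0.28066/2.42366 = 0.1158
Extrapolate from 114.0 m to 237.0 m: V₃ = 3.31 × (237.0/114.0)^0.1158 = 3.31 × 1.0884 = 3.6027 m/s

3.60 m/s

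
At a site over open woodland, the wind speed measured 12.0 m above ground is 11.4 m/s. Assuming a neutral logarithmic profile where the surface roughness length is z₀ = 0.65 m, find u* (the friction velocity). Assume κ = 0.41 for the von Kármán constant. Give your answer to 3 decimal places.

Log law: V(z) = (u*/κ) · ln(z/z₀) ⇒ u* = κ · V / ln(z/z₀)
u* = 0.41 × 11.4 / ln(12.0/0.65) = 0.41 × 11.4 / 2.9157
   = 4.6740 / 2.9157 = 1.6031 m/s

u* ≈ 1.603 m/s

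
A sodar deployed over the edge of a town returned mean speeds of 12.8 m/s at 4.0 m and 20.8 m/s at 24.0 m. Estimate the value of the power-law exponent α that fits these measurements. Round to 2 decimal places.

α ≈ 0.27

Power law: V₂/V₁ = (z₂/z₁)^α ⇒ α = ln(V₂/V₁) / ln(z₂/z₁)
α = ln(20.8/12.8) / ln(24.0/4.0) = ln(1.6250) / ln(6.0000)
  = 0.48551 / 1.79176 = 0.27097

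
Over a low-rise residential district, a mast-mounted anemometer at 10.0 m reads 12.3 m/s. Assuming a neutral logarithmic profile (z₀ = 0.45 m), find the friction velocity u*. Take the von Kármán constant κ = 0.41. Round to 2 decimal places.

Log law: V(z) = (u*/κ) · ln(z/z₀) ⇒ u* = κ · V / ln(z/z₀)
u* = 0.41 × 12.3 / ln(10.0/0.45) = 0.41 × 12.3 / 3.1011
   = 5.0430 / 3.1011 = 1.6262 m/s

u* ≈ 1.63 m/s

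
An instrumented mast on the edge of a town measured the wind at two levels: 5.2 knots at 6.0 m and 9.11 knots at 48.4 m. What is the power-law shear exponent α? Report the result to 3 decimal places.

Power law: V₂/V₁ = (z₂/z₁)^α ⇒ α = ln(V₂/V₁) / ln(z₂/z₁)
α = ln(9.11/5.2) / ln(48.4/6.0) = ln(1.7519) / ln(8.0667)
  = 0.56071 / 2.08774 = 0.26857

α ≈ 0.269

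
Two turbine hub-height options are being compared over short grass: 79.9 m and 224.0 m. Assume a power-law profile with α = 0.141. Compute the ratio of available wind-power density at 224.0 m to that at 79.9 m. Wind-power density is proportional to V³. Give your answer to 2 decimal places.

1.55

Speed ratio: V_B/V_A = (z_B/z_A)^α = (224.0/79.9)^0.141 = (2.8035)^0.141 = 1.15645
Power-density ratio: P_B/P_A = (V_B/V_A)³ = (1.15645)³ = 1.54660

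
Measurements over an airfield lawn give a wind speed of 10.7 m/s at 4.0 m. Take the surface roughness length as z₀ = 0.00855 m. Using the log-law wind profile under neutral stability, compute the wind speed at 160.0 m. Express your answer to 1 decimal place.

Log law: V(z) ∝ ln(z/z₀), so V₂/V₁ = ln(z₂/z₀) / ln(z₁/z₀).
ln(160.0/0.00855) = 9.8370, ln(4.0/0.00855) = 6.1481
V₂ = 10.7 × 9.8370/6.1481 = 10.7 × 1.6000 = 17.1200 m/s

17.1 m/s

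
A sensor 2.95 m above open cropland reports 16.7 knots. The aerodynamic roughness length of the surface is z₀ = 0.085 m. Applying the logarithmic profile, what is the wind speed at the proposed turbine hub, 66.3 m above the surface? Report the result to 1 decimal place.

31.4 knots

Log law: V(z) ∝ ln(z/z₀), so V₂/V₁ = ln(z₂/z₀) / ln(z₁/z₀).
ln(66.3/0.085) = 6.6593, ln(2.95/0.085) = 3.5469
V₂ = 16.7 × 6.6593/3.5469 = 16.7 × 1.8775 = 31.3541 knots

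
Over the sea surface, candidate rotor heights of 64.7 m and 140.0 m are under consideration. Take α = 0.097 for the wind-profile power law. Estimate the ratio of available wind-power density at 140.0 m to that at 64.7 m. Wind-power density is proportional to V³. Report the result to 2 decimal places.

1.25

Speed ratio: V_B/V_A = (z_B/z_A)^α = (140.0/64.7)^0.097 = (2.1638)^0.097 = 1.07775
Power-density ratio: P_B/P_A = (V_B/V_A)³ = (1.07775)³ = 1.25184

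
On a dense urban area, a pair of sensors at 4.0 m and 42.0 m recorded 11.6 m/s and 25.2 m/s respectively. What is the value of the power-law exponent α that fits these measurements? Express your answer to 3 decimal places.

Power law: V₂/V₁ = (z₂/z₁)^α ⇒ α = ln(V₂/V₁) / ln(z₂/z₁)
α = ln(25.2/11.6) / ln(42.0/4.0) = ln(2.1724) / ln(10.5000)
  = 0.77584 / 2.35138 = 0.32995

α ≈ 0.330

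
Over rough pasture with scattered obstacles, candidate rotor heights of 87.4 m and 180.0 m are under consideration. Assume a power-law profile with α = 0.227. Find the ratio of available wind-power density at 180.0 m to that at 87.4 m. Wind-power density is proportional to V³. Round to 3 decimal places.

Speed ratio: V_B/V_A = (z_B/z_A)^α = (180.0/87.4)^0.227 = (2.0595)^0.227 = 1.17821
Power-density ratio: P_B/P_A = (V_B/V_A)³ = (1.17821)³ = 1.63558

1.636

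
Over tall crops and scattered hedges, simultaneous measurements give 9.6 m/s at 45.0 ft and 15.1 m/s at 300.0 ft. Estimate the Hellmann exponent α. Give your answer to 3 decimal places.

Power law: V₂/V₁ = (z₂/z₁)^α ⇒ α = ln(V₂/V₁) / ln(z₂/z₁)
α = ln(15.1/9.6) / ln(300.0/45.0) = ln(1.5729) / ln(6.6667)
  = 0.45293 / 1.89712 = 0.23875

α ≈ 0.239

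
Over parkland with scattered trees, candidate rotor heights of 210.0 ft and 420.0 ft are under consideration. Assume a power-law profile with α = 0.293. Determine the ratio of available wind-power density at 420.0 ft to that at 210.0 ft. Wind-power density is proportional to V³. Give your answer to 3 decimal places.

Speed ratio: V_B/V_A = (z_B/z_A)^α = (420.0/210.0)^0.293 = (2.0000)^0.293 = 1.22519
Power-density ratio: P_B/P_A = (V_B/V_A)³ = (1.22519)³ = 1.83910

1.839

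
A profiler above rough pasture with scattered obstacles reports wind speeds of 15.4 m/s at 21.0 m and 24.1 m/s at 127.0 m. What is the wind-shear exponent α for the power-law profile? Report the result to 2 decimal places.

α ≈ 0.25

Power law: V₂/V₁ = (z₂/z₁)^α ⇒ α = ln(V₂/V₁) / ln(z₂/z₁)
α = ln(24.1/15.4) / ln(127.0/21.0) = ln(1.5649) / ln(6.0476)
  = 0.44784 / 1.79966 = 0.24885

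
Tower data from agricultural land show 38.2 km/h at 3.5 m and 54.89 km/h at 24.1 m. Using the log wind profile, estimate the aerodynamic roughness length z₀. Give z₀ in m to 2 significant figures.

z₀ ≈ 0.042 m

Log law: V(z) ∝ ln(z/z₀). With r = V₁/V₂ = 38.2/54.89 = 0.69594,
r · ln(z₂/z₀) = ln(z₁/z₀) ⇒ ln z₀ = (ln z₁ − r·ln z₂)/(1 − r)
ln z₀ = (1.25276 − 0.69594×3.18221) / 0.30406 = -3.1634
z₀ = exp(-3.1634) = 0.04228 m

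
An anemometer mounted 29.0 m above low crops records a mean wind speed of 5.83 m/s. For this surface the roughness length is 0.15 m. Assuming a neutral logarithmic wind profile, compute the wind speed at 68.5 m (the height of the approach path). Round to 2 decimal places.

Log law: V(z) ∝ ln(z/z₀), so V₂/V₁ = ln(z₂/z₀) / ln(z₁/z₀).
ln(68.5/0.15) = 6.1240, ln(29.0/0.15) = 5.2644
V₂ = 5.83 × 6.1240/5.2644 = 5.83 × 1.1633 = 6.7819 m/s

6.78 m/s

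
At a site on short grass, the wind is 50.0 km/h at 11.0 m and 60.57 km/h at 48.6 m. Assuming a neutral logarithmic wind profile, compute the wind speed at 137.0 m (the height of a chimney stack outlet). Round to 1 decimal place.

Log law: V ∝ ln(z/z₀). From the pair, with r = V₁/V₂ = 0.82549,
ln z₀ = (ln z₁ − r·ln z₂)/(1 − r) = (2.3979 − 0.82549×3.8836)/0.17451 = -4.6301 → z₀ = 0.009753 m
V₃ = V₁ · ln(z₃/z₀)/ln(z₁/z₀) = 50.0 × 9.5501/7.0280 = 67.9430 km/h

67.9 km/h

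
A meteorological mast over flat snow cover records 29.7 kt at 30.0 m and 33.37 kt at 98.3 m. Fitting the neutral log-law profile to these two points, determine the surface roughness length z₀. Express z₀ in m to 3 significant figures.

Log law: V(z) ∝ ln(z/z₀). With r = V₁/V₂ = 29.7/33.37 = 0.89002,
r · ln(z₂/z₀) = ln(z₁/z₀) ⇒ ln z₀ = (ln z₁ − r·ln z₂)/(1 − r)
ln z₀ = (3.40120 − 0.89002×4.58802) / 0.10998 = -6.2034
z₀ = exp(-6.2034) = 0.002023 m

z₀ ≈ 0.00202 m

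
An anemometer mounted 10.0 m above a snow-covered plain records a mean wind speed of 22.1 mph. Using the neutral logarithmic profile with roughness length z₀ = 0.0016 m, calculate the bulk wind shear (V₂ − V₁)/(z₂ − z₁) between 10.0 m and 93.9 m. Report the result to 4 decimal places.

0.0675 mph/m

Log law: V₂ = V₁ · ln(z₂/z₀)/ln(z₁/z₀) = 22.1 × 10.9800/8.7403 = 27.7630 mph
ΔV/Δz = (27.7630 − 22.1)/(93.9 − 10.0) = 5.6630/83.9000 = 0.06750 mph/m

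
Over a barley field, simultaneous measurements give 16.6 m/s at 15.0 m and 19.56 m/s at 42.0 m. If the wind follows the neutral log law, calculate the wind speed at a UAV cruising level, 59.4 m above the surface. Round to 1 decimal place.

Log law: V ∝ ln(z/z₀). From the pair, with r = V₁/V₂ = 0.84867,
ln z₀ = (ln z₁ − r·ln z₂)/(1 − r) = (2.7081 − 0.84867×3.7377)/0.15133 = -3.0662 → z₀ = 0.04660 m
V₃ = V₁ · ln(z₃/z₀)/ln(z₁/z₀) = 16.6 × 7.1505/5.7742 = 20.5565 m/s

20.6 m/s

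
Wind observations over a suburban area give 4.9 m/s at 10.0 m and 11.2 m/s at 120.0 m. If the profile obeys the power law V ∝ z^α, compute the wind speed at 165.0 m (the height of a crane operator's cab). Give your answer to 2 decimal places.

12.45 m/s

First find α: α = ln(V₂/V₁)/ln(z₂/z₁) = ln(11.2/4.9)/ln(120.0/10.0) = 0.82668/2.48491 = 0.3327
Extrapolate from 120.0 m to 165.0 m: V₃ = 11.2 × (165.0/120.0)^0.3327 = 11.2 × 1.1118 = 12.4517 m/s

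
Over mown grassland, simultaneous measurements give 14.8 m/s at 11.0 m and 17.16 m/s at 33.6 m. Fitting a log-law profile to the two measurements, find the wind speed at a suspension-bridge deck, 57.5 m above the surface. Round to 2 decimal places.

Log law: V ∝ ln(z/z₀). From the pair, with r = V₁/V₂ = 0.86247,
ln z₀ = (ln z₁ − r·ln z₂)/(1 − r) = (2.3979 − 0.86247×3.5145)/0.13753 = -4.6047 → z₀ = 0.01000 m
V₃ = V₁ · ln(z₃/z₀)/ln(z₁/z₀) = 14.8 × 8.6565/7.0026 = 18.2955 m/s

18.30 m/s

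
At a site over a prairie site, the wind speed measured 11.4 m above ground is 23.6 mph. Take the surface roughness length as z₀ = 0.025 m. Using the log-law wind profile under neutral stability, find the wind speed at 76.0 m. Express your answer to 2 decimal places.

Log law: V(z) ∝ ln(z/z₀), so V₂/V₁ = ln(z₂/z₀) / ln(z₁/z₀).
ln(76.0/0.025) = 8.0196, ln(11.4/0.025) = 6.1225
V₂ = 23.6 × 8.0196/6.1225 = 23.6 × 1.3099 = 30.9127 mph

30.91 mph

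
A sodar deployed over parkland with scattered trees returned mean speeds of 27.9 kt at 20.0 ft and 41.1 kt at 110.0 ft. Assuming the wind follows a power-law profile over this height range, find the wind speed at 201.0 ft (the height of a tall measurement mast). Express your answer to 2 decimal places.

47.13 kt

First find α: α = ln(V₂/V₁)/ln(z₂/z₁) = ln(41.1/27.9)/ln(110.0/20.0) = 0.38738/1.70475 = 0.2272
Extrapolate from 110.0 ft to 201.0 ft: V₃ = 41.1 × (201.0/110.0)^0.2272 = 41.1 × 1.1468 = 47.1339 kt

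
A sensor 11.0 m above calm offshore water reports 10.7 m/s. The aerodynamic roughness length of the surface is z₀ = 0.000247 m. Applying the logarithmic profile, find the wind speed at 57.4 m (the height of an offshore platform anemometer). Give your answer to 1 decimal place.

12.4 m/s

Log law: V(z) ∝ ln(z/z₀), so V₂/V₁ = ln(z₂/z₀) / ln(z₁/z₀).
ln(57.4/0.000247) = 12.3562, ln(11.0/0.000247) = 10.7040
V₂ = 10.7 × 12.3562/10.7040 = 10.7 × 1.1543 = 12.3515 m/s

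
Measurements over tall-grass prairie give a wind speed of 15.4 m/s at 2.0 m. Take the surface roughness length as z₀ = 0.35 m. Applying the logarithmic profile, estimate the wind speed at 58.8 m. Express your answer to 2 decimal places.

45.27 m/s

Log law: V(z) ∝ ln(z/z₀), so V₂/V₁ = ln(z₂/z₀) / ln(z₁/z₀).
ln(58.8/0.35) = 5.1240, ln(2.0/0.35) = 1.7430
V₂ = 15.4 × 5.1240/1.7430 = 15.4 × 2.9398 = 45.2728 m/s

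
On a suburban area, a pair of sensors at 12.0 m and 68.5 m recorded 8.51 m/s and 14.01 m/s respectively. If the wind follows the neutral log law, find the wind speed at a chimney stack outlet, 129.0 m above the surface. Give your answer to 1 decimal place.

Log law: V ∝ ln(z/z₀). From the pair, with r = V₁/V₂ = 0.60742,
ln z₀ = (ln z₁ − r·ln z₂)/(1 − r) = (2.4849 − 0.60742×4.2268)/0.39258 = -0.2103 → z₀ = 0.8103 m
V₃ = V₁ · ln(z₃/z₀)/ln(z₁/z₀) = 8.51 × 5.0701/2.6952 = 16.0086 m/s

16.0 m/s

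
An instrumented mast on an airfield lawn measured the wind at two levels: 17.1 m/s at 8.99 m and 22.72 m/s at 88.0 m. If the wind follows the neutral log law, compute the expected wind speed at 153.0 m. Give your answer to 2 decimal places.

24.08 m/s

Log law: V ∝ ln(z/z₀). From the pair, with r = V₁/V₂ = 0.75264,
ln z₀ = (ln z₁ − r·ln z₂)/(1 − r) = (2.1961 − 0.75264×4.4773)/0.24736 = -4.7450 → z₀ = 0.008695 m
V₃ = V₁ · ln(z₃/z₀)/ln(z₁/z₀) = 17.1 × 9.7754/6.9411 = 24.0826 m/s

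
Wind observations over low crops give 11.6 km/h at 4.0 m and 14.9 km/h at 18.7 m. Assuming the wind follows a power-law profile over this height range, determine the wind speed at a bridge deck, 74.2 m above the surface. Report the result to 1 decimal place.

First find α: α = ln(V₂/V₁)/ln(z₂/z₁) = ln(14.9/11.6)/ln(18.7/4.0) = 0.25036/1.54223 = 0.1623
Extrapolate from 18.7 m to 74.2 m: V₃ = 14.9 × (74.2/18.7)^0.1623 = 14.9 × 1.2507 = 18.6360 km/h

18.6 km/h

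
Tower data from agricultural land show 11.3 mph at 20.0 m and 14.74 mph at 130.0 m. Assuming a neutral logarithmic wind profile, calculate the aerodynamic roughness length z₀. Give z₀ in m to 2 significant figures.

Log law: V(z) ∝ ln(z/z₀). With r = V₁/V₂ = 11.3/14.74 = 0.76662,
r · ln(z₂/z₀) = ln(z₁/z₀) ⇒ ln z₀ = (ln z₁ − r·ln z₂)/(1 − r)
ln z₀ = (2.99573 − 0.76662×4.86753) / 0.23338 = -3.1529
z₀ = exp(-3.1529) = 0.04273 m

z₀ ≈ 0.043 m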